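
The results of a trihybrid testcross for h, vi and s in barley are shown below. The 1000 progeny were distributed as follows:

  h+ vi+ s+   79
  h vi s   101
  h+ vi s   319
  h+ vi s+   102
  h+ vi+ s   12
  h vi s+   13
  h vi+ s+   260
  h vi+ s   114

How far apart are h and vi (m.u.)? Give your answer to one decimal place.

20.5 m.u.

The two most frequent reciprocal classes, h+ vi s and h vi+ s+, are the parental types, so the F1 was h+ vi s / h vi+ s+.
The two rarest classes, h+ vi+ s and h vi s+, are the double crossovers. Comparing them with the parentals, only the vi allele has switched, so vi is the middle locus and the order is s – vi – h.
Crossovers in the vi–h interval produce the single-crossover classes h vi s and h+ vi+ s+ (101 + 79 = 180) plus the double crossovers (25).
RF(vi–h) = (180 + 25) / 1000 = 205/1000 = 0.2050 → 20.5 m.u.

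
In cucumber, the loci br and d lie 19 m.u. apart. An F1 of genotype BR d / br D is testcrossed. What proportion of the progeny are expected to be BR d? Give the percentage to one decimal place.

A map distance of 19 m.u. corresponds to a recombination frequency of 0.190.
The F1 is BR d / br D, so BR d is a parental gamete class with expected frequency (1 − r)/2 = 0.810/2 = 0.4050.
That is 0.4050 = 40.5% of the progeny.

40.5%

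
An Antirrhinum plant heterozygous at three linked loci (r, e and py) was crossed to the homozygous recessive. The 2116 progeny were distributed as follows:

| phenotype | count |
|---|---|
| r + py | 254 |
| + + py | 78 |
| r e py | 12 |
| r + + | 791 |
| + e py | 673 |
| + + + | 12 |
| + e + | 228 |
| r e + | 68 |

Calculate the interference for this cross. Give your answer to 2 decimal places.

0.41

The two most frequent reciprocal classes, r + + and + e py, are the parental types, so the F1 was r + + / + e py.
The two rarest classes, + + + and r e py, are the double crossovers. Comparing them with the parentals, only the r allele has switched, so r is the middle locus and the order is e – r – py.
e–r: (146 + 24)/2116 = 0.0803; r–py: (482 + 24)/2116 = 0.2391.
Expected DCO frequency = 0.0803 × 0.2391 ≈ 0.01920; observed = 24/2116 ≈ 0.01134.
Coefficient of coincidence = 0.01134/0.01920 ≈ 0.59; interference = 1 − 0.59 = 0.41.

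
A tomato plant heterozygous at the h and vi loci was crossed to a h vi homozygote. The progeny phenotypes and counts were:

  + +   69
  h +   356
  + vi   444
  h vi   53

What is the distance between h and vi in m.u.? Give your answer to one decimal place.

The two most frequent classes, + vi (444) and h + (356), are the parental types, so the F1 was + vi / h +.
The recombinant classes are + + and h vi: 69 + 53 = 122.
Recombination frequency = 122/922 = 0.1323 ≈ 13.2%, i.e. 13.2 m.u.

13.2 m.u.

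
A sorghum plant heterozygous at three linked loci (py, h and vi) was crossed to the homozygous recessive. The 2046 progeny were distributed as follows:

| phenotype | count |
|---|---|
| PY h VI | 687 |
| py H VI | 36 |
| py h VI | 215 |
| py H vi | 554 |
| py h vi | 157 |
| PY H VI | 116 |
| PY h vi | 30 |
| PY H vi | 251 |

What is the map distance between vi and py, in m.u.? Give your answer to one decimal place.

The two most frequent reciprocal classes, py H vi and PY h VI, are the parental types, so the F1 was py H vi / PY h VI.
The two rarest classes, py H VI and PY h vi, are the double crossovers. Comparing them with the parentals, only the vi allele has switched, so vi is the middle locus and the order is py – vi – h.
Crossovers in the py–vi interval produce the single-crossover classes PY H vi and py h VI (251 + 215 = 466) plus the double crossovers (66).
RF(py–vi) = (466 + 66) / 2046 = 532/2046 = 0.2600 → 26.0 m.u.

26.0 m.u.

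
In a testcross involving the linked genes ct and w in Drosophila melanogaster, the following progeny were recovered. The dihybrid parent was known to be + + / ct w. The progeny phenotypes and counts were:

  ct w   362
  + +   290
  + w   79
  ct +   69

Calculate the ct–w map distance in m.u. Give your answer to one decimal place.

The recombinant classes are + w and ct +: 79 + 69 = 148.
Recombination frequency = 148/800 = 0.1850 ≈ 18.5%, i.e. 18.5 m.u.

18.5 m.u.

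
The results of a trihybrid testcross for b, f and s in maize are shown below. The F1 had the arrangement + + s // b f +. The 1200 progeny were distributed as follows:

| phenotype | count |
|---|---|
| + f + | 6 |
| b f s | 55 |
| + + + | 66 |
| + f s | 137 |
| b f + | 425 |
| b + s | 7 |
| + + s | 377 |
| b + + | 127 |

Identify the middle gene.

b

The two rarest classes, b + s and + f +, are the double crossovers. Comparing them with the parentals, only the b allele has switched, so b is the middle locus and the order is f – b – s.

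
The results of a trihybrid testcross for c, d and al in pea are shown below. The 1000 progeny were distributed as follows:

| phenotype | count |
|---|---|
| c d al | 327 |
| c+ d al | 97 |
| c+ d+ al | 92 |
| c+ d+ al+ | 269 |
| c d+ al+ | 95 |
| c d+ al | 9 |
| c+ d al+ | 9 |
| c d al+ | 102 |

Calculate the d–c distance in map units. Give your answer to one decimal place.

The two most frequent reciprocal classes, c+ d+ al+ and c d al, are the parental types, so the F1 was c+ d+ al+ / c d al.
The two rarest classes, c+ d al+ and c d+ al, are the double crossovers. Comparing them with the parentals, only the d allele has switched, so d is the middle locus and the order is c – d – al.
Crossovers in the c–d interval produce the single-crossover classes c d+ al+ and c+ d al (95 + 97 = 192) plus the double crossovers (18).
RF(c–d) = (192 + 18) / 1000 = 210/1000 = 0.2100 → 21.0 map units.

21.0 map units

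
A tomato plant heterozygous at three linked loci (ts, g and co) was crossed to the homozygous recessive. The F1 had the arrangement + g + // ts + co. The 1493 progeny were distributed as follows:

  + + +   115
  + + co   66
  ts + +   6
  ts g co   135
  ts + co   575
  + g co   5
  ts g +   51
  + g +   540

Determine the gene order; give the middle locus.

The two rarest classes, + g co and ts + +, are the double crossovers. Comparing them with the parentals, only the co allele has switched, so co is the middle locus and the order is ts – co – g.

co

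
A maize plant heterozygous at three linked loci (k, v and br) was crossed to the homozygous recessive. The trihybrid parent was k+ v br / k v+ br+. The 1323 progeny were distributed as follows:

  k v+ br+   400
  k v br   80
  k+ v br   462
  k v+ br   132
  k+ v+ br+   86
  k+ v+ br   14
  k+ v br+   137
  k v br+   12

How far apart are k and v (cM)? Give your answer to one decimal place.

The two rarest classes, k+ v+ br and k v br+, are the double crossovers. Comparing them with the parentals, only the v allele has switched, so v is the middle locus and the order is br – v – k.
Crossovers in the v–k interval produce the single-crossover classes k v br and k+ v+ br+ (80 + 86 = 166) plus the double crossovers (26).
RF(v–k) = (166 + 26) / 1323 = 192/1323 = 0.1451 → 14.5 cM.

14.5 cM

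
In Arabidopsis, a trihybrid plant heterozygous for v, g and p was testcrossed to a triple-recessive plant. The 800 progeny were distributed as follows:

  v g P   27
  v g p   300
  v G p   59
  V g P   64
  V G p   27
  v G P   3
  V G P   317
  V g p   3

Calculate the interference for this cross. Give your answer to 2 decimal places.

The two most frequent reciprocal classes, v g p and V G P, are the parental types, so the F1 was v g p / V G P.
The two rarest classes, V g p and v G P, are the double crossovers. Comparing them with the parentals, only the v allele has switched, so v is the middle locus and the order is p – v – g.
p–v: (54 + 6)/800 = 0.0750; v–g: (123 + 6)/800 = 0.1613.
Expected DCO frequency = 0.0750 × 0.1613 ≈ 0.01210; observed = 6/800 ≈ 0.00750.
Coefficient of coincidence = 0.00750/0.01210 ≈ 0.62; interference = 1 − 0.62 = 0.38.

0.38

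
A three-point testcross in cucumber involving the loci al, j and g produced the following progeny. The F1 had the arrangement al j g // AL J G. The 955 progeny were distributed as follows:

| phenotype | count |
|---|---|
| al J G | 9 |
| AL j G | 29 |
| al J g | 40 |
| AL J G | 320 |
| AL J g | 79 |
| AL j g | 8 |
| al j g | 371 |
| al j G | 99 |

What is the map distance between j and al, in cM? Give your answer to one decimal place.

9.0 cM

The two rarest classes, AL j g and al J G, are the double crossovers. Comparing them with the parentals, only the al allele has switched, so al is the middle locus and the order is g – al – j.
Crossovers in the al–j interval produce the single-crossover classes al J g and AL j G (40 + 29 = 69) plus the double crossovers (17).
RF(al–j) = (69 + 17) / 955 = 86/955 = 0.0901 → 9.0 cM.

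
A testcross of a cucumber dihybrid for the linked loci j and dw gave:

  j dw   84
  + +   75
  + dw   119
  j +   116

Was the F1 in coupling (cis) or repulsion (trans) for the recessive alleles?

The two most frequent classes are + dw (119) and j + (116); these are the parental (non-recombinant) types.
So the F1 carried + dw on one chromosome and j + on the other — the recessive alleles are on opposite chromosomes (trans / repulsion).

trans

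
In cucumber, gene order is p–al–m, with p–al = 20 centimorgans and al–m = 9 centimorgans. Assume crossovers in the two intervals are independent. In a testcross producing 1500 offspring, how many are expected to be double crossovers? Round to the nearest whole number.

Map distances give recombination frequencies of 0.200 and 0.090 for the two intervals.
With no interference, expected double-crossover frequency = 0.200 × 0.090 = 0.01800.
Expected number = 0.01800 × 1500 = 27.00 ≈ 27.

27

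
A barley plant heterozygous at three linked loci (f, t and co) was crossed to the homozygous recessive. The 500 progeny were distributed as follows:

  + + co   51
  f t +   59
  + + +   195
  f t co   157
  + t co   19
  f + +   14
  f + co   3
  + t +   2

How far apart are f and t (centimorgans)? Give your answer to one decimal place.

The two most frequent reciprocal classes, f t co and + + +, are the parental types, so the F1 was f t co / + + +.
The two rarest classes, f + co and + t +, are the double crossovers. Comparing them with the parentals, only the t allele has switched, so t is the middle locus and the order is co – t – f.
Crossovers in the t–f interval produce the single-crossover classes + t co and f + + (19 + 14 = 33) plus the double crossovers (5).
RF(t–f) = (33 + 5) / 500 = 38/500 = 0.0760 → 7.6 centimorgans.

7.6 centimorgans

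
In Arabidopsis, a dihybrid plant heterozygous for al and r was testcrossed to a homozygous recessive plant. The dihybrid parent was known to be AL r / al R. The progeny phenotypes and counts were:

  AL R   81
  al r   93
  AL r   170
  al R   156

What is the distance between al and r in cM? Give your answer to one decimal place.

34.8 cM

The recombinant classes are AL R and al r: 81 + 93 = 174.
Recombination frequency = 174/500 = 0.3480 ≈ 34.8%, i.e. 34.8 cM.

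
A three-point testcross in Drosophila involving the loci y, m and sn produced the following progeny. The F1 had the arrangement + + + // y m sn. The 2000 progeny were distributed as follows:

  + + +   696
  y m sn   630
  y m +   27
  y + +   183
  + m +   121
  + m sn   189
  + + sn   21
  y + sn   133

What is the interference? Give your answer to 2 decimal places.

0.24

The two rarest classes, + + sn and y m +, are the double crossovers. Comparing them with the parentals, only the sn allele has switched, so sn is the middle locus and the order is m – sn – y.
m–sn: (254 + 48)/2000 = 0.1510; sn–y: (372 + 48)/2000 = 0.2100.
Expected DCO frequency = 0.1510 × 0.2100 ≈ 0.03171; observed = 48/2000 ≈ 0.02400.
Coefficient of coincidence = 0.02400/0.03171 ≈ 0.76; interference = 1 − 0.76 = 0.24.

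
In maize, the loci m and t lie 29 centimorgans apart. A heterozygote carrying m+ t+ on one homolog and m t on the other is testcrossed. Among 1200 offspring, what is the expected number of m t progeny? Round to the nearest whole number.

A map distance of 29 centimorgans corresponds to a recombination frequency of 0.290.
The F1 is m+ t+ / m t, so m t is a parental gamete class with expected frequency (1 − r)/2 = 0.710/2 = 0.3550.
Expected number = 0.3550 × 1200 = 426.00 ≈ 426.

426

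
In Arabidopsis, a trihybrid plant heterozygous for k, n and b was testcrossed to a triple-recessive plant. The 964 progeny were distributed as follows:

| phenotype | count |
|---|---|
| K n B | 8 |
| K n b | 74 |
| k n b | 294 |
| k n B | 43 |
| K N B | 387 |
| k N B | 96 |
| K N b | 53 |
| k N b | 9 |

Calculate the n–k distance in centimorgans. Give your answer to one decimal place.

The two most frequent reciprocal classes, k n b and K N B, are the parental types, so the F1 was k n b / K N B.
The two rarest classes, k N b and K n B, are the double crossovers. Comparing them with the parentals, only the n allele has switched, so n is the middle locus and the order is b – n – k.
Crossovers in the n–k interval produce the single-crossover classes K n b and k N B (74 + 96 = 170) plus the double crossovers (17).
RF(n–k) = (170 + 17) / 964 = 187/964 = 0.1940 → 19.4 centimorgans.

19.4 centimorgans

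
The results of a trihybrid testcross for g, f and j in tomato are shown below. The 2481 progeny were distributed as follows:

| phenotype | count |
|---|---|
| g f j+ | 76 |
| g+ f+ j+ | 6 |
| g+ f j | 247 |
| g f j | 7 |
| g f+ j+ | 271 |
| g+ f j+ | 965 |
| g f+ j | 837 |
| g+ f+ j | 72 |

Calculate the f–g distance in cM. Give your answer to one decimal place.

The two most frequent reciprocal classes, g f+ j and g+ f j+, are the parental types, so the F1 was g f+ j / g+ f j+.
The two rarest classes, g f j and g+ f+ j+, are the double crossovers. Comparing them with the parentals, only the f allele has switched, so f is the middle locus and the order is g – f – j.
Crossovers in the g–f interval produce the single-crossover classes g+ f+ j and g f j+ (72 + 76 = 148) plus the double crossovers (13).
RF(g–f) = (148 + 13) / 2481 = 161/2481 = 0.0649 → 6.5 cM.

6.5 cM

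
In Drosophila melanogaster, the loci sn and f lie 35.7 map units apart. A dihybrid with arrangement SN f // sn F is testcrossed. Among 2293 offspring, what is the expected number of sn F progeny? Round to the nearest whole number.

737

A map distance of 35.7 map units corresponds to a recombination frequency of 0.357.
The F1 is SN f / sn F, so sn F is a parental gamete class with expected frequency (1 − r)/2 = 0.643/2 = 0.3215.
Expected number = 0.3215 × 2293 = 737.20 ≈ 737.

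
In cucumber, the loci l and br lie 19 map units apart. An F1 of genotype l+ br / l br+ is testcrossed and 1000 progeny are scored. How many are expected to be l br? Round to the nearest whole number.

A map distance of 19 map units corresponds to a recombination frequency of 0.190.
The F1 is l+ br / l br+, so l br is a recombinant gamete class with expected frequency r/2 = 0.190/2 = 0.0950.
Expected number = 0.0950 × 1000 = 95.00 ≈ 95.

95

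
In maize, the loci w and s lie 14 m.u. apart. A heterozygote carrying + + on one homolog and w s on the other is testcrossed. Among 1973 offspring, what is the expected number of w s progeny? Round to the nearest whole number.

848

A map distance of 14 m.u. corresponds to a recombination frequency of 0.140.
The F1 is + + / w s, so w s is a parental gamete class with expected frequency (1 − r)/2 = 0.860/2 = 0.4300.
Expected number = 0.4300 × 1973 = 848.39 ≈ 848.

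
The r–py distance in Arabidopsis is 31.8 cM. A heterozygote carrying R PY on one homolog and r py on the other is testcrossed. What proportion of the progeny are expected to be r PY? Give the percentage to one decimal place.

15.9%

A map distance of 31.8 cM corresponds to a recombination frequency of 0.318.
The F1 is R PY / r py, so r PY is a recombinant gamete class with expected frequency r/2 = 0.318/2 = 0.1590.
That is 0.1590 = 15.9% of the progeny.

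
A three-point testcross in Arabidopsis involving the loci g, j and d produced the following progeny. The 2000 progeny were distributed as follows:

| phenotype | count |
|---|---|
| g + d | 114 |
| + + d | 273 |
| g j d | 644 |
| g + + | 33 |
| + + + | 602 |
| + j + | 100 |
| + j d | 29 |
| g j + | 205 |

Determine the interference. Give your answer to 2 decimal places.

0.17

The two most frequent reciprocal classes, g j d and + + +, are the parental types, so the F1 was g j d / + + +.
The two rarest classes, + j d and g + +, are the double crossovers. Comparing them with the parentals, only the g allele has switched, so g is the middle locus and the order is j – g – d.
j–g: (214 + 62)/2000 = 0.1380; g–d: (478 + 62)/2000 = 0.2700.
Expected DCO frequency = 0.1380 × 0.2700 ≈ 0.03726; observed = 62/2000 ≈ 0.03100.
Coefficient of coincidence = 0.03100/0.03726 ≈ 0.83; interference = 1 − 0.83 = 0.17.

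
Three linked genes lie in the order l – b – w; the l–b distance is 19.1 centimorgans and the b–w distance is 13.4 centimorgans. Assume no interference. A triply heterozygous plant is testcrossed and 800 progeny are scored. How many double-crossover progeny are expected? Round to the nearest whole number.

20

Map distances give recombination frequencies of 0.191 and 0.134 for the two intervals.
With no interference, expected double-crossover frequency = 0.191 × 0.134 = 0.02559.
Expected number = 0.02559 × 800 = 20.48 ≈ 20.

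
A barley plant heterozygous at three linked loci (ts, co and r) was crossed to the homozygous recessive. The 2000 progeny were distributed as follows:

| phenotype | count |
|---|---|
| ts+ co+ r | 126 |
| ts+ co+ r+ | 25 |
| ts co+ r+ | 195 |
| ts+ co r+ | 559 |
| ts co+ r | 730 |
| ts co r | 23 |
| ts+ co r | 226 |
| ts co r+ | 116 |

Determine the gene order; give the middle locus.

The two most frequent reciprocal classes, ts co+ r and ts+ co r+, are the parental types, so the F1 was ts co+ r / ts+ co r+.
The two rarest classes, ts co r and ts+ co+ r+, are the double crossovers. Comparing them with the parentals, only the co allele has switched, so co is the middle locus and the order is r – co – ts.

co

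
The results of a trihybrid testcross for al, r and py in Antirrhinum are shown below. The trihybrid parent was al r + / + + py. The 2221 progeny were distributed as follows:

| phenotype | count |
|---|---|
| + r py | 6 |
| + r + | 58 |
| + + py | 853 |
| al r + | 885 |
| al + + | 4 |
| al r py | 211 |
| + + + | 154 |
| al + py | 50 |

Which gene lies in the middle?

r

The two rarest classes, al + + and + r py, are the double crossovers. Comparing them with the parentals, only the r allele has switched, so r is the middle locus and the order is py – r – al.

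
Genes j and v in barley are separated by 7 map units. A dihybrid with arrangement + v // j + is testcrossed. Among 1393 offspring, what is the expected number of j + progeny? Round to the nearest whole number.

A map distance of 7 map units corresponds to a recombination frequency of 0.070.
The F1 is + v / j +, so j + is a parental gamete class with expected frequency (1 − r)/2 = 0.930/2 = 0.4650.
Expected number = 0.4650 × 1393 = 647.75 ≈ 648.

648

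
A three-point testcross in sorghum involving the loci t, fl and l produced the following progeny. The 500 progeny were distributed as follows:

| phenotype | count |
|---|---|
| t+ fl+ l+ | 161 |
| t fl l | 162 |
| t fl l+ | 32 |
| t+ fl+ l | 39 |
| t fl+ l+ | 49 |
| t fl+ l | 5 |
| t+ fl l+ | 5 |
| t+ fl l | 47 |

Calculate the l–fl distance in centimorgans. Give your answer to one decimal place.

The two most frequent reciprocal classes, t fl l and t+ fl+ l+, are the parental types, so the F1 was t fl l / t+ fl+ l+.
The two rarest classes, t fl+ l and t+ fl l+, are the double crossovers. Comparing them with the parentals, only the fl allele has switched, so fl is the middle locus and the order is l – fl – t.
Crossovers in the l–fl interval produce the single-crossover classes t fl l+ and t+ fl+ l (32 + 39 = 71) plus the double crossovers (10).
RF(l–fl) = (71 + 10) / 500 = 81/500 = 0.1620 → 16.2 centimorgans.

16.2 centimorgans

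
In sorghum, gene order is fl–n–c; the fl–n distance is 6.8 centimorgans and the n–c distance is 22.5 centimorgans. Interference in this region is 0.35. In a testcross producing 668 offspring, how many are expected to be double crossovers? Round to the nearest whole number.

7

Map distances give recombination frequencies of 0.068 and 0.225 for the two intervals.
With interference 0.35 (so coincidence = 0.65), expected double-crossover frequency = 0.068 × 0.225 × 0.65 = 0.00995.
Expected number = 0.00995 × 668 = 6.64 ≈ 7.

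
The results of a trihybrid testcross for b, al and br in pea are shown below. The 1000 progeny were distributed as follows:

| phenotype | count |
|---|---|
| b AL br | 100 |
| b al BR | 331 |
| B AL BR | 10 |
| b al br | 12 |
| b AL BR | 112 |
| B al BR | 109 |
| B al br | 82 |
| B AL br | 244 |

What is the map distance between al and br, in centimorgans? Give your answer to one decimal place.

The two most frequent reciprocal classes, b al BR and B AL br, are the parental types, so the F1 was b al BR / B AL br.
The two rarest classes, b al br and B AL BR, are the double crossovers. Comparing them with the parentals, only the br allele has switched, so br is the middle locus and the order is al – br – b.
Crossovers in the al–br interval produce the single-crossover classes b AL BR and B al br (112 + 82 = 194) plus the double crossovers (22).
RF(al–br) = (194 + 22) / 1000 = 216/1000 = 0.2160 → 21.6 centimorgans.

21.6 centimorgans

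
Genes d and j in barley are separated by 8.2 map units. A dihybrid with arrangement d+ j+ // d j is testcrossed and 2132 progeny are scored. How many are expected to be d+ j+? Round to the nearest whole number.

979

A map distance of 8.2 map units corresponds to a recombination frequency of 0.082.
The F1 is d+ j+ / d j, so d+ j+ is a parental gamete class with expected frequency (1 − r)/2 = 0.918/2 = 0.4590.
Expected number = 0.4590 × 2132 = 978.59 ≈ 979.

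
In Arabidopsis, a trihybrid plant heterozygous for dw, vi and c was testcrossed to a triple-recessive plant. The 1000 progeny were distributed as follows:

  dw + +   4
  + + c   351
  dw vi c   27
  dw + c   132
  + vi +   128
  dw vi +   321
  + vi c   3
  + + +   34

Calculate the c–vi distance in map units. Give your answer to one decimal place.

The two most frequent reciprocal classes, + + c and dw vi +, are the parental types, so the F1 was + + c / dw vi +.
The two rarest classes, + vi c and dw + +, are the double crossovers. Comparing them with the parentals, only the vi allele has switched, so vi is the middle locus and the order is c – vi – dw.
Crossovers in the c–vi interval produce the single-crossover classes + + + and dw vi c (34 + 27 = 61) plus the double crossovers (7).
RF(c–vi) = (61 + 7) / 1000 = 68/1000 = 0.0680 → 6.8 map units.

6.8 map units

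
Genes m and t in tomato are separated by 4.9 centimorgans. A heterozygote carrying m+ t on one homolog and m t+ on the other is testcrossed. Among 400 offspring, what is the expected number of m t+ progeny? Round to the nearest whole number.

A map distance of 4.9 centimorgans corresponds to a recombination frequency of 0.049.
The F1 is m+ t / m t+, so m t+ is a parental gamete class with expected frequency (1 − r)/2 = 0.951/2 = 0.4755.
Expected number = 0.4755 × 400 = 190.20 ≈ 190.

190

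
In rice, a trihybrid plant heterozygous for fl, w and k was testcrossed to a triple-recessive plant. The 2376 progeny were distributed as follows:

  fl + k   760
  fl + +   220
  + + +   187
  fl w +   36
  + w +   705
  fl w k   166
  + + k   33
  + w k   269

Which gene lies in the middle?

The two most frequent reciprocal classes, + w + and fl + k, are the parental types, so the F1 was + w + / fl + k.
The two rarest classes, fl w + and + + k, are the double crossovers. Comparing them with the parentals, only the fl allele has switched, so fl is the middle locus and the order is w – fl – k.

fl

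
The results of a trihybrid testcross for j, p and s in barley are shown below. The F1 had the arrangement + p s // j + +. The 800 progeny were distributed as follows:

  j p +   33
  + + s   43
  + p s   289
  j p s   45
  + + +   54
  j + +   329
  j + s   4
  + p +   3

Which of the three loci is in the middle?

The two rarest classes, + p + and j + s, are the double crossovers. Comparing them with the parentals, only the s allele has switched, so s is the middle locus and the order is j – s – p.

s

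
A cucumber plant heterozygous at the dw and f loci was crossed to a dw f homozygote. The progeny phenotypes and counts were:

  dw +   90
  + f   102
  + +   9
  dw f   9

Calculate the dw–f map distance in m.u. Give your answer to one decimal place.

The two most frequent classes, + f (102) and dw + (90), are the parental types, so the F1 was + f / dw +.
The recombinant classes are + + and dw f: 9 + 9 = 18.
Recombination frequency = 18/210 = 0.0857 ≈ 8.6%, i.e. 8.6 m.u.

8.6 m.u.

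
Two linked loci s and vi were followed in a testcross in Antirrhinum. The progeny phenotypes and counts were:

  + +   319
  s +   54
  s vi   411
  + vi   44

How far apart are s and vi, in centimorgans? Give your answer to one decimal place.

The two most frequent classes, + + (319) and s vi (411), are the parental types, so the F1 was + + / s vi.
The recombinant classes are + vi and s +: 44 + 54 = 98.
Recombination frequency = 98/828 = 0.1184 ≈ 11.8%, i.e. 11.8 centimorgans.

11.8 centimorgans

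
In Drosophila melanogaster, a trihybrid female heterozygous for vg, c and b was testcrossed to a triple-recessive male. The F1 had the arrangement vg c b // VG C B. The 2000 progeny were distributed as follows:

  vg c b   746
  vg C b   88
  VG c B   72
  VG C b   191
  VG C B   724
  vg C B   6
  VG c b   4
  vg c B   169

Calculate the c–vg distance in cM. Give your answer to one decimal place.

8.5 cM

The two rarest classes, VG c b and vg C B, are the double crossovers. Comparing them with the parentals, only the vg allele has switched, so vg is the middle locus and the order is c – vg – b.
Crossovers in the c–vg interval produce the single-crossover classes vg C b and VG c B (88 + 72 = 160) plus the double crossovers (10).
RF(c–vg) = (160 + 10) / 2000 = 170/2000 = 0.0850 → 8.5 cM.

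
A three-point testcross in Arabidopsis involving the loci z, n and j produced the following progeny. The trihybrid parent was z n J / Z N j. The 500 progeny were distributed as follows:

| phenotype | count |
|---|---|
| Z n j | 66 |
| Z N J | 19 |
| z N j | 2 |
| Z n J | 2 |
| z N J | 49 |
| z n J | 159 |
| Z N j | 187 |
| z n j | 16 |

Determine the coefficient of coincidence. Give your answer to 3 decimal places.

The two rarest classes, Z n J and z N j, are the double crossovers. Comparing them with the parentals, only the z allele has switched, so z is the middle locus and the order is n – z – j.
n–z: (115 + 4)/500 = 0.2380; z–j: (35 + 4)/500 = 0.0780.
Expected DCO frequency = 0.2380 × 0.0780 ≈ 0.01856; observed = 4/500 ≈ 0.00800.
Coefficient of coincidence = 0.00800/0.01856 ≈ 0.431.

0.431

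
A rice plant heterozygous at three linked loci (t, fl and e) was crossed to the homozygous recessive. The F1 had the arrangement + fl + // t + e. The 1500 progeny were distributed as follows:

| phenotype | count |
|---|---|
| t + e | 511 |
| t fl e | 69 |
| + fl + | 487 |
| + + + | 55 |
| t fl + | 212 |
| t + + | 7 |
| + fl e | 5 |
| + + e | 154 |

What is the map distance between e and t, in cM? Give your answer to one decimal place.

The two rarest classes, + fl e and t + +, are the double crossovers. Comparing them with the parentals, only the e allele has switched, so e is the middle locus and the order is fl – e – t.
Crossovers in the e–t interval produce the single-crossover classes t fl + and + + e (212 + 154 = 366) plus the double crossovers (12).
RF(e–t) = (366 + 12) / 1500 = 378/1500 = 0.2520 → 25.2 cM.

25.2 cM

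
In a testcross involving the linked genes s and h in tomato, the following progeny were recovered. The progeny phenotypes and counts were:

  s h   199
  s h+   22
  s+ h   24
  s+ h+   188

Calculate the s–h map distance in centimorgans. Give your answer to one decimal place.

10.6 centimorgans

The two most frequent classes, s+ h+ (188) and s h (199), are the parental types, so the F1 was s+ h+ / s h.
The recombinant classes are s+ h and s h+: 24 + 22 = 46.
Recombination frequency = 46/433 = 0.1062 ≈ 10.6%, i.e. 10.6 centimorgans.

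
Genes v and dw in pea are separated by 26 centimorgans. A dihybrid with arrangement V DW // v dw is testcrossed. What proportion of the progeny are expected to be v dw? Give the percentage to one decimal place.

37.0%

A map distance of 26 centimorgans corresponds to a recombination frequency of 0.260.
The F1 is V DW / v dw, so v dw is a parental gamete class with expected frequency (1 − r)/2 = 0.740/2 = 0.3700.
That is 0.3700 = 37.0% of the progeny.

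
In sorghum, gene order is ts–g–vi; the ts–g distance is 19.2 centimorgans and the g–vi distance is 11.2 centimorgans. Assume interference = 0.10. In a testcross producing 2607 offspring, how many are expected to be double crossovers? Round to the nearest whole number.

Map distances give recombination frequencies of 0.192 and 0.112 for the two intervals.
With interference 0.10 (so coincidence = 0.90), expected double-crossover frequency = 0.192 × 0.112 × 0.90 = 0.01935.
Expected number = 0.01935 × 2607 = 50.45 ≈ 50.

50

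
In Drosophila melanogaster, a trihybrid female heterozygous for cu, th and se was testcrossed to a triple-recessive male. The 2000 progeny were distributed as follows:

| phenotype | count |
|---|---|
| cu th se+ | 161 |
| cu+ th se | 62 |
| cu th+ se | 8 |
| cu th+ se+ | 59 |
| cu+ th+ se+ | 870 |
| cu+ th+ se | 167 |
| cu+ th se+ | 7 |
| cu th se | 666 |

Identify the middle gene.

The two most frequent reciprocal classes, cu th se and cu+ th+ se+, are the parental types, so the F1 was cu th se / cu+ th+ se+.
The two rarest classes, cu th+ se and cu+ th se+, are the double crossovers. Comparing them with the parentals, only the th allele has switched, so th is the middle locus and the order is cu – th – se.

th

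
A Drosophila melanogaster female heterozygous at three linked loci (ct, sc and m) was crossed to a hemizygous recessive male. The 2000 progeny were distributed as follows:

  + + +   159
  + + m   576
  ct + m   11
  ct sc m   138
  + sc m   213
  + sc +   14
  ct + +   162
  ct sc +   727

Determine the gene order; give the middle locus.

The two most frequent reciprocal classes, + + m and ct sc +, are the parental types, so the F1 was + + m / ct sc +.
The two rarest classes, ct + m and + sc +, are the double crossovers. Comparing them with the parentals, only the ct allele has switched, so ct is the middle locus and the order is sc – ct – m.

ct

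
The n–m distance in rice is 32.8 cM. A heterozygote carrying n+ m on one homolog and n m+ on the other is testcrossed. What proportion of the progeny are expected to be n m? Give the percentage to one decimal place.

A map distance of 32.8 cM corresponds to a recombination frequency of 0.328.
The F1 is n+ m / n m+, so n m is a recombinant gamete class with expected frequency r/2 = 0.328/2 = 0.1640.
That is 0.1640 = 16.4% of the progeny.

16.4%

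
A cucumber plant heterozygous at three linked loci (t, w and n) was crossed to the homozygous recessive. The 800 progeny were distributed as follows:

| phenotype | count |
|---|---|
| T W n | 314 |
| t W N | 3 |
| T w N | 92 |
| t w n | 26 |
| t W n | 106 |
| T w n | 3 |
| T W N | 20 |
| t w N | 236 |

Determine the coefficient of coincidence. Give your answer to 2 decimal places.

0.45

The two most frequent reciprocal classes, T W n and t w N, are the parental types, so the F1 was T W n / t w N.
The two rarest classes, T w n and t W N, are the double crossovers. Comparing them with the parentals, only the w allele has switched, so w is the middle locus and the order is t – w – n.
t–w: (198 + 6)/800 = 0.2550; w–n: (46 + 6)/800 = 0.0650.
Expected DCO frequency = 0.2550 × 0.0650 ≈ 0.01657; observed = 6/800 ≈ 0.00750.
Coefficient of coincidence = 0.00750/0.01657 ≈ 0.45.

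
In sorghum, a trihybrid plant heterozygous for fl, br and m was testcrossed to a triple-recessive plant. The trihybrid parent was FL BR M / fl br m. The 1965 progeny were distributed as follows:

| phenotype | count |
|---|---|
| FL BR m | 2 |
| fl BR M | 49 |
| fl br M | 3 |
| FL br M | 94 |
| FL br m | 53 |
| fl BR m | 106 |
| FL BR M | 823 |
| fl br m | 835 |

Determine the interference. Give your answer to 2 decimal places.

The two rarest classes, FL BR m and fl br M, are the double crossovers. Comparing them with the parentals, only the m allele has switched, so m is the middle locus and the order is br – m – fl.
br–m: (200 + 5)/1965 = 0.1043; m–fl: (102 + 5)/1965 = 0.0545.
Expected DCO frequency = 0.1043 × 0.0545 ≈ 0.00568; observed = 5/1965 ≈ 0.00254.
Coefficient of coincidence = 0.00254/0.00568 ≈ 0.45; interference = 1 − 0.45 = 0.55.

0.55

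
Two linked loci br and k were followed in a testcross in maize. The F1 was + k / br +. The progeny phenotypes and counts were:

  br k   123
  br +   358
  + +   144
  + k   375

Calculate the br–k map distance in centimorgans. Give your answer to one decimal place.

26.7 centimorgans

The recombinant classes are + + and br k: 144 + 123 = 267.
Recombination frequency = 267/1000 = 0.2670 ≈ 26.7%, i.e. 26.7 centimorgans.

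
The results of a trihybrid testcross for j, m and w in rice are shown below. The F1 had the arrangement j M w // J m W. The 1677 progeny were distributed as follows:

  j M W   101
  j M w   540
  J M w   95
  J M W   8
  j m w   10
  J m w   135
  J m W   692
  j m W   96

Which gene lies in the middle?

m

The two rarest classes, j m w and J M W, are the double crossovers. Comparing them with the parentals, only the m allele has switched, so m is the middle locus and the order is j – m – w.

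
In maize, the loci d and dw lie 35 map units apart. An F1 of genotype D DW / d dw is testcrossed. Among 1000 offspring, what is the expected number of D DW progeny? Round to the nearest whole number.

A map distance of 35 map units corresponds to a recombination frequency of 0.350.
The F1 is D DW / d dw, so D DW is a parental gamete class with expected frequency (1 − r)/2 = 0.650/2 = 0.3250.
Expected number = 0.3250 × 1000 = 325.00 ≈ 325.

325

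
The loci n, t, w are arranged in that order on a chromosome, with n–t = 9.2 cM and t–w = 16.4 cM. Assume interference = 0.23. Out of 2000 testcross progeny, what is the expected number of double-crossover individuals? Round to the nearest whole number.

23

Map distances give recombination frequencies of 0.092 and 0.164 for the two intervals.
With interference 0.23 (so coincidence = 0.77), expected double-crossover frequency = 0.092 × 0.164 × 0.77 = 0.01162.
Expected number = 0.01162 × 2000 = 23.24 ≈ 23.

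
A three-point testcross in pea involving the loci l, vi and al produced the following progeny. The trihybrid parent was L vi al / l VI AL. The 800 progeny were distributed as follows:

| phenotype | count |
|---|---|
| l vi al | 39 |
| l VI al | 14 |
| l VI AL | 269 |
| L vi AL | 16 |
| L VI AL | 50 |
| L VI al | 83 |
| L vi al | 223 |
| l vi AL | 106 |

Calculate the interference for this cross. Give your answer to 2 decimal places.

The two rarest classes, L vi AL and l VI al, are the double crossovers. Comparing them with the parentals, only the al allele has switched, so al is the middle locus and the order is l – al – vi.
l–al: (89 + 30)/800 = 0.1487; al–vi: (189 + 30)/800 = 0.2737.
Expected DCO frequency = 0.1487 × 0.2737 ≈ 0.04070; observed = 30/800 ≈ 0.03750.
Coefficient of coincidence = 0.03750/0.04070 ≈ 0.92; interference = 1 − 0.92 = 0.08.

0.08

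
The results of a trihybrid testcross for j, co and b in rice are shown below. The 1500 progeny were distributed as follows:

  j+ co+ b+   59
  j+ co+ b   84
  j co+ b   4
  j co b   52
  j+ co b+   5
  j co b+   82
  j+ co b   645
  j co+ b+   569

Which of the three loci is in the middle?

The two most frequent reciprocal classes, j+ co b and j co+ b+, are the parental types, so the F1 was j+ co b / j co+ b+.
The two rarest classes, j+ co b+ and j co+ b, are the double crossovers. Comparing them with the parentals, only the b allele has switched, so b is the middle locus and the order is co – b – j.

b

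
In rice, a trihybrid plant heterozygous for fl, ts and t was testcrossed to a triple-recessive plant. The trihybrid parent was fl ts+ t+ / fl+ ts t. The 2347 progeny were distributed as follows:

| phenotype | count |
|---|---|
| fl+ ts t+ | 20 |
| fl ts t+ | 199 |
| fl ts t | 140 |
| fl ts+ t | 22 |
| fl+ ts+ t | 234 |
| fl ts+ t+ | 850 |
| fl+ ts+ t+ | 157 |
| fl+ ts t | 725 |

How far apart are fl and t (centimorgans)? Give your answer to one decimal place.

14.4 centimorgans

The two rarest classes, fl ts+ t and fl+ ts t+, are the double crossovers. Comparing them with the parentals, only the t allele has switched, so t is the middle locus and the order is ts – t – fl.
Crossovers in the t–fl interval produce the single-crossover classes fl+ ts+ t+ and fl ts t (157 + 140 = 297) plus the double crossovers (42).
RF(t–fl) = (297 + 42) / 2347 = 339/2347 = 0.1444 → 14.4 centimorgans.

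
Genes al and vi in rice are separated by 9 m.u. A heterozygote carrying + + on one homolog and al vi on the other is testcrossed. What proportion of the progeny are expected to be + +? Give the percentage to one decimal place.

45.5%

A map distance of 9 m.u. corresponds to a recombination frequency of 0.090.
The F1 is + + / al vi, so + + is a parental gamete class with expected frequency (1 − r)/2 = 0.910/2 = 0.4550.
That is 0.4550 = 45.5% of the progeny.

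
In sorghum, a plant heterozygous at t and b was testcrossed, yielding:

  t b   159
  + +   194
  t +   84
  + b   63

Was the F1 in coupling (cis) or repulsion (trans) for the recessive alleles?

cis

The two most frequent classes are + + (194) and t b (159); these are the parental (non-recombinant) types.
So the F1 carried + + on one chromosome and t b on the other — the recessive alleles are on the same chromosome (cis / coupling).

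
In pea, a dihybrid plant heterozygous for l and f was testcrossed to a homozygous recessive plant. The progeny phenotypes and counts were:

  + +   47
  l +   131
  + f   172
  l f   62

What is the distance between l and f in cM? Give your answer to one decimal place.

The two most frequent classes, + f (172) and l + (131), are the parental types, so the F1 was + f / l +.
The recombinant classes are + + and l f: 47 + 62 = 109.
Recombination frequency = 109/412 = 0.2646 ≈ 26.5%, i.e. 26.5 cM.

26.5 cM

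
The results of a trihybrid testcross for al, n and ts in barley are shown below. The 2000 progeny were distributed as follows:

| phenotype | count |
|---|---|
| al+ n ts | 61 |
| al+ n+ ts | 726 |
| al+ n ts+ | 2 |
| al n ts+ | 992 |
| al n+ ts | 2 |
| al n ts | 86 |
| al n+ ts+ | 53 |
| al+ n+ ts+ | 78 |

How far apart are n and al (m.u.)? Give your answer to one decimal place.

5.9 m.u.

The two most frequent reciprocal classes, al n ts+ and al+ n+ ts, are the parental types, so the F1 was al n ts+ / al+ n+ ts.
The two rarest classes, al+ n ts+ and al n+ ts, are the double crossovers. Comparing them with the parentals, only the al allele has switched, so al is the middle locus and the order is n – al – ts.
Crossovers in the n–al interval produce the single-crossover classes al n+ ts+ and al+ n ts (53 + 61 = 114) plus the double crossovers (4).
RF(n–al) = (114 + 4) / 2000 = 118/2000 = 0.0590 → 5.9 m.u.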